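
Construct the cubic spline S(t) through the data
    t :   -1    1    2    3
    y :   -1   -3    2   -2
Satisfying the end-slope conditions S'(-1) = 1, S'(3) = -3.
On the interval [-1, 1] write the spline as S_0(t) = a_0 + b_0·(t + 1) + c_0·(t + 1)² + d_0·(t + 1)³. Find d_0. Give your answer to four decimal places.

Let m_i = S''(x_i). Step sizes h_i = 2, 1, 1; slopes of the chords Δ_i = (y_(i+1) - y_i)/h_i = -1, 5, -4.
  2·m_0 + 6·m_1 + 1·m_2 = 6(Δ_1 - Δ_0) = 36
  1·m_1 + 4·m_2 + 1·m_3 = 6(Δ_2 - Δ_1) = -54
Clamped end conditions give two more equations: 2h_0·m_0 + h_0·m_1 = 6(Δ_0 - S'(-1)) = -12 and h_2·m_2 + 2h_2·m_3 = 6(S'(3) - Δ_2) = 6.
Hence m_0 = -101/11, m_1 = 136/11, m_2 = -218/11, m_3 = 142/11.
On [-1, 1], with S_0(t) = a_0 + b_0·(t + 1) + c_0·(t + 1)² + d_0·(t + 1)³: c_0 = m_0/2 = -101/22, d_0 = (m_1 - m_0)/(6h_0) = 79/44, b_0 = Δ_0 - h_0(2m_0 + m_1)/6 = 1.

1.7955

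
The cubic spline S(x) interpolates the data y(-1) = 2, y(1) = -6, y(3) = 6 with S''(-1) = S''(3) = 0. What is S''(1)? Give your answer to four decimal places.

7.5000

Put M_i = S'' at the i-th knot. Here h = (2, 2) and Δ = (-4, 6), so the interior equations h_(i-1)·M_(i-1) + 2(h_(i-1)+h_i)·M_i + h_i·M_(i+1) = 6(Δ_i − Δ_(i-1)) read
  2·M_0 + 8·M_1 + 2·M_2 = 6(Δ_1 - Δ_0) = 60
Natural end conditions: M_0 = M_2 = 0.
Forward elimination and back-substitution give M_0 = 0, M_1 = 15/2, M_2 = 0.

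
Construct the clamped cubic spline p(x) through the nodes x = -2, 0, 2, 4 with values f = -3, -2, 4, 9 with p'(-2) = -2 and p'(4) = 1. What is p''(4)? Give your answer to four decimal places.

-2.2000

Write m_i for p''(x_i). With h_i = 2, 2, 2 and divided differences Δ_i = 1/2, 3, 5/2, the continuity of p' gives the tridiagonal system
  2·m_0 + 8·m_1 + 2·m_2 = 6(Δ_1 - Δ_0) = 15
  2·m_1 + 8·m_2 + 2·m_3 = 6(Δ_2 - Δ_1) = -3
Clamped end conditions give two more equations: 2h_0·m_0 + h_0·m_1 = 6(Δ_0 - p'(-2)) = 15 and h_2·m_2 + 2h_2·m_3 = 6(p'(4) - Δ_2) = -9.
Hence m_0 = 16/5, m_1 = 11/10, m_2 = -1/10, m_3 = -11/5.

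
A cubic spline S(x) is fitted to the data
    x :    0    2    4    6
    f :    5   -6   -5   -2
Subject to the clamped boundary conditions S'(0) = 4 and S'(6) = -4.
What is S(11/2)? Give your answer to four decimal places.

-0.9750

Put M_i = S'' at the i-th knot. Here h = (2, 2, 2) and Δ = (-11/2, 1/2, 3/2), so the interior equations h_(i-1)·M_(i-1) + 2(h_(i-1)+h_i)·M_i + h_i·M_(i+1) = 6(Δ_i − Δ_(i-1)) read
  2·M_0 + 8·M_1 + 2·M_2 = 6(Δ_1 - Δ_0) = 36
  2·M_1 + 8·M_2 + 2·M_3 = 6(Δ_2 - Δ_1) = 6
Clamped end conditions give two more equations: 2h_0·M_0 + h_0·M_1 = 6(Δ_0 - S'(0)) = -57 and h_2·M_2 + 2h_2·M_3 = 6(S'(6) - Δ_2) = -33.
Solving: M_0 = -563/30, M_1 = 271/30, M_2 = 19/30, M_3 = -257/30.
On [4, 6], S(x) = -5 + 59/15·(x - 4) + 19/60·(x - 4)² - 23/30·(x - 4)³.
With (x - 4) = 3/2: S(11/2) = -39/40.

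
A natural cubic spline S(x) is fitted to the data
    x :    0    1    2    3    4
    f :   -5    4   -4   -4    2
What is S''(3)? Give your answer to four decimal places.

4.3929

Put M_i = S'' at the i-th knot. Here h = (1, 1, 1, 1) and Δ = (9, -8, 0, 6), so the interior equations h_(i-1)·M_(i-1) + 2(h_(i-1)+h_i)·M_i + h_i·M_(i+1) = 6(Δ_i − Δ_(i-1)) read
  1·M_0 + 4·M_1 + 1·M_2 = 6(Δ_1 - Δ_0) = -102
  1·M_1 + 4·M_2 + 1·M_3 = 6(Δ_2 - Δ_1) = 48
  1·M_2 + 4·M_3 + 1·M_4 = 6(Δ_3 - Δ_2) = 36
Natural end conditions: M_0 = M_4 = 0.
Hence M_0 = 0, M_1 = -843/28, M_2 = 129/7, M_3 = 123/28, M_4 = 0.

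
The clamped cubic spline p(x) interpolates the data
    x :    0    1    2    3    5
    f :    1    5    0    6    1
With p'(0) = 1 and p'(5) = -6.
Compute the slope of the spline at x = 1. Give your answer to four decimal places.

-0.8720

Let m_i = p''(x_i). Step sizes h_i = 1, 1, 1, 2; slopes of the chords Δ_i = (y_(i+1) - y_i)/h_i = 4, -5, 6, -5/2.
  1·m_0 + 4·m_1 + 1·m_2 = 6(Δ_1 - Δ_0) = -54
  1·m_1 + 4·m_2 + 1·m_3 = 6(Δ_2 - Δ_1) = 66
  1·m_2 + 6·m_3 + 2·m_4 = 6(Δ_3 - Δ_2) = -51
Clamped end conditions give two more equations: 2h_0·m_0 + h_0·m_1 = 6(Δ_0 - p'(0)) = 18 and h_3·m_3 + 2h_3·m_4 = 6(p'(5) - Δ_3) = -21.
Forward elimination and back-substitution give m_0 = 1783/82, m_1 = -1045/41, m_2 = 2149/82, m_3 = -547/41, m_4 = 233/164.
On [1, 2], p'(x) = b_1 + 2c_1·(x - 1) + 3d_1·(x - 1)² with b_1 = Δ_1 - h_1(2m_1 + m_2)/6 = -143/164, c_1 = m_1/2 = -1045/82, d_1 = (m_2 - m_1)/(6h_1) = 1413/164. So p'(1) = -143/164.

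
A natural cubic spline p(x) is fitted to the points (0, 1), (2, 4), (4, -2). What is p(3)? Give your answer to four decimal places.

1.8438

Let M_i = p''(x_i). Step sizes h_i = 2, 2; slopes of the chords Δ_i = (y_(i+1) - y_i)/h_i = 3/2, -3.
  2·M_0 + 8·M_1 + 2·M_2 = 6(Δ_1 - Δ_0) = -27
Natural end conditions: M_0 = M_2 = 0.
Solving: M_0 = 0, M_1 = -27/8, M_2 = 0.
On [2, 4], p(x) = 4 - 3/4·(x - 2) - 27/16·(x - 2)² + 9/32·(x - 2)³.
With (x - 2) = 1: p(3) = 59/32.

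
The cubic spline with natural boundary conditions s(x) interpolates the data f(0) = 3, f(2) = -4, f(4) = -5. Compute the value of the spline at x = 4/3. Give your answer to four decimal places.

Put M_i = s'' at the i-th knot. Here h = (2, 2) and Δ = (-7/2, -1/2), so the interior equations h_(i-1)·M_(i-1) + 2(h_(i-1)+h_i)·M_i + h_i·M_(i+1) = 6(Δ_i − Δ_(i-1)) read
  2·M_0 + 8·M_1 + 2·M_2 = 6(Δ_1 - Δ_0) = 18
Natural end conditions: M_0 = M_2 = 0.
Hence M_0 = 0, M_1 = 9/4, M_2 = 0.
On [0, 2], s(x) = 3 - 17/4·x + 0·x² + 3/16·x³.
With x = 4/3: s(4/3) = -20/9.

-2.2222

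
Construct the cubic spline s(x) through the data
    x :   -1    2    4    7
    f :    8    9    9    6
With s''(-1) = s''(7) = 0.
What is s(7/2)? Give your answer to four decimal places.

9.1406

Put m_i = s'' at the i-th knot. Here h = (3, 2, 3) and Δ = (1/3, 0, -1), so the interior equations h_(i-1)·m_(i-1) + 2(h_(i-1)+h_i)·m_i + h_i·m_(i+1) = 6(Δ_i − Δ_(i-1)) read
  3·m_0 + 10·m_1 + 2·m_2 = 6(Δ_1 - Δ_0) = -2
  2·m_1 + 10·m_2 + 3·m_3 = 6(Δ_2 - Δ_1) = -6
Natural end conditions: m_0 = m_3 = 0.
Solving the tridiagonal system: m_0 = 0, m_1 = -1/12, m_2 = -7/12, m_3 = 0.
On [2, 4], s(x) = 9 + 1/4·(x - 2) - 1/24·(x - 2)² - 1/24·(x - 2)³.
With (x - 2) = 3/2: s(7/2) = 585/64.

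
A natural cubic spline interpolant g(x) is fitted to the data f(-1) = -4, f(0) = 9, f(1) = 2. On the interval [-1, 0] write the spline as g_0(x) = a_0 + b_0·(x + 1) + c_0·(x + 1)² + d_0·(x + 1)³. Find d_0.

-5

Put m_i = g'' at the i-th knot. Here h = (1, 1) and Δ = (13, -7), so the interior equations h_(i-1)·m_(i-1) + 2(h_(i-1)+h_i)·m_i + h_i·m_(i+1) = 6(Δ_i − Δ_(i-1)) read
  1·m_0 + 4·m_1 + 1·m_2 = 6(Δ_1 - Δ_0) = -120
Natural end conditions: m_0 = m_2 = 0.
Hence m_0 = 0, m_1 = -30, m_2 = 0.
On [-1, 0], with g_0(x) = a_0 + b_0·(x + 1) + c_0·(x + 1)² + d_0·(x + 1)³: c_0 = m_0/2 = 0, d_0 = (m_1 - m_0)/(6h_0) = -5, b_0 = Δ_0 - h_0(2m_0 + m_1)/6 = 18.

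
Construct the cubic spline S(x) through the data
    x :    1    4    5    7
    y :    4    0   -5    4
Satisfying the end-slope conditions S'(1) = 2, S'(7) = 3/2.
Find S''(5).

Let m_i = S''(x_i). Step sizes h_i = 3, 1, 2; slopes of the chords Δ_i = (y_(i+1) - y_i)/h_i = -4/3, -5, 9/2.
  3·m_0 + 8·m_1 + 1·m_2 = 6(Δ_1 - Δ_0) = -22
  1·m_1 + 6·m_2 + 2·m_3 = 6(Δ_2 - Δ_1) = 57
Clamped end conditions give two more equations: 2h_0·m_0 + h_0·m_1 = 6(Δ_0 - S'(1)) = -20 and h_2·m_2 + 2h_2·m_3 = 6(S'(7) - Δ_2) = -18.
Solving: m_0 = -4/3, m_1 = -4, m_2 = 14, m_3 = -23/2.

14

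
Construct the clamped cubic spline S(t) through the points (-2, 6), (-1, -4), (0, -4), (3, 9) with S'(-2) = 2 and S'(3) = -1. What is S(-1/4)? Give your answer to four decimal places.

Let m_i = S''(x_i). Step sizes h_i = 1, 1, 3; slopes of the chords Δ_i = (y_(i+1) - y_i)/h_i = -10, 0, 13/3.
  1·m_0 + 4·m_1 + 1·m_2 = 6(Δ_1 - Δ_0) = 60
  1·m_1 + 8·m_2 + 3·m_3 = 6(Δ_2 - Δ_1) = 26
Clamped end conditions give two more equations: 2h_0·m_0 + h_0·m_1 = 6(Δ_0 - S'(-2)) = -72 and h_2·m_2 + 2h_2·m_3 = 6(S'(3) - Δ_2) = -32.
Solving the tridiagonal system: m_0 = -1432/29, m_1 = 776/29, m_2 = 68/29, m_3 = -566/87.
On [-1, 0], S(t) = -4 - 270/29·(t + 1) + 388/29·(t + 1)² - 118/29·(t + 1)³.
With (t + 1) = 3/4: S(-1/4) = -4801/928.

-5.1735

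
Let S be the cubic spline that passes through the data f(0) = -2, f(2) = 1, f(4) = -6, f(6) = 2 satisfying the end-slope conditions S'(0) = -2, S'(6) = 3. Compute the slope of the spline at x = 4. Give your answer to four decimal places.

Write M_i for S''(x_i). With h_i = 2, 2, 2 and divided differences Δ_i = 3/2, -7/2, 4, the continuity of S' gives the tridiagonal system
  2·M_0 + 8·M_1 + 2·M_2 = 6(Δ_1 - Δ_0) = -30
  2·M_1 + 8·M_2 + 2·M_3 = 6(Δ_2 - Δ_1) = 45
Clamped end conditions give two more equations: 2h_0·M_0 + h_0·M_1 = 6(Δ_0 - S'(0)) = 21 and h_2·M_2 + 2h_2·M_3 = 6(S'(6) - Δ_2) = -6.
Solving: M_0 = 142/15, M_1 = -253/30, M_2 = 139/15, M_3 = -92/15.
On [4, 6], S'(x) = b_2 + 2c_2·(x - 4) + 3d_2·(x - 4)² with b_2 = Δ_2 - h_2(2M_2 + M_3)/6 = -2/15, c_2 = M_2/2 = 139/30, d_2 = (M_3 - M_2)/(6h_2) = -77/60. So S'(4) = -2/15.

-0.1333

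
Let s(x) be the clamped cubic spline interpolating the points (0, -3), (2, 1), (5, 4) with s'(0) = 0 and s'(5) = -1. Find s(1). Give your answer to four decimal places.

-1.6500

Write σ_i for s''(x_i). With h_i = 2, 3 and divided differences Δ_i = 2, 1, the continuity of s' gives the tridiagonal system
  2·σ_0 + 10·σ_1 + 3·σ_2 = 6(Δ_1 - Δ_0) = -6
Clamped end conditions give two more equations: 2h_0·σ_0 + h_0·σ_1 = 6(Δ_0 - s'(0)) = 12 and h_1·σ_1 + 2h_1·σ_2 = 6(s'(5) - Δ_1) = -12.
Solving the tridiagonal system: σ_0 = 17/5, σ_1 = -4/5, σ_2 = -8/5.
On [0, 2], s(x) = -3 + 0·x + 17/10·x² - 7/20·x³.
With x = 1: s(1) = -33/20.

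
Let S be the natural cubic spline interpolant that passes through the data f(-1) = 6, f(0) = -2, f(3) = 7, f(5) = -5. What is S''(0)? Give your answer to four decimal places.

11.5775

Write M_i for S''(x_i). With h_i = 1, 3, 2 and divided differences Δ_i = -8, 3, -6, the continuity of S' gives the tridiagonal system
  1·M_0 + 8·M_1 + 3·M_2 = 6(Δ_1 - Δ_0) = 66
  3·M_1 + 10·M_2 + 2·M_3 = 6(Δ_2 - Δ_1) = -54
Natural end conditions: M_0 = M_3 = 0.
Solving the tridiagonal system: M_0 = 0, M_1 = 822/71, M_2 = -630/71, M_3 = 0.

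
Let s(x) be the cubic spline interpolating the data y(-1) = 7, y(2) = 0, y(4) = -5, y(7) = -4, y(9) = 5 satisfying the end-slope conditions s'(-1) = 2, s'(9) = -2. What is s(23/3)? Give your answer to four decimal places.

Write M_i for s''(x_i). With h_i = 3, 2, 3, 2 and divided differences Δ_i = -7/3, -5/2, 1/3, 9/2, the continuity of s' gives the tridiagonal system
  3·M_0 + 10·M_1 + 2·M_2 = 6(Δ_1 - Δ_0) = -1
  2·M_1 + 10·M_2 + 3·M_3 = 6(Δ_2 - Δ_1) = 17
  3·M_2 + 10·M_3 + 2·M_4 = 6(Δ_3 - Δ_2) = 25
Clamped end conditions give two more equations: 2h_0·M_0 + h_0·M_1 = 6(Δ_0 - s'(-1)) = -26 and h_3·M_3 + 2h_3·M_4 = 6(s'(9) - Δ_3) = -39.
Solving the tridiagonal system: M_0 = -732/145, M_1 = 622/435, M_2 = -67/870, M_3 = 2162/435, M_4 = -21289/1740.
On [7, 9], s(x) = -4 + 9161/1740·(x - 7) + 1081/435·(x - 7)² - 9979/6960·(x - 7)³.
With (x - 7) = 2/3: s(23/3) = 2227/11745.

0.1896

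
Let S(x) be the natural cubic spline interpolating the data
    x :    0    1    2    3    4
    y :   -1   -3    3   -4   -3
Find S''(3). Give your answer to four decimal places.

Put M_i = S'' at the i-th knot. Here h = (1, 1, 1, 1) and Δ = (-2, 6, -7, 1), so the interior equations h_(i-1)·M_(i-1) + 2(h_(i-1)+h_i)·M_i + h_i·M_(i+1) = 6(Δ_i − Δ_(i-1)) read
  1·M_0 + 4·M_1 + 1·M_2 = 6(Δ_1 - Δ_0) = 48
  1·M_1 + 4·M_2 + 1·M_3 = 6(Δ_2 - Δ_1) = -78
  1·M_2 + 4·M_3 + 1·M_4 = 6(Δ_3 - Δ_2) = 48
Natural end conditions: M_0 = M_4 = 0.
Forward elimination and back-substitution give M_0 = 0, M_1 = 135/7, M_2 = -204/7, M_3 = 135/7, M_4 = 0.

19.2857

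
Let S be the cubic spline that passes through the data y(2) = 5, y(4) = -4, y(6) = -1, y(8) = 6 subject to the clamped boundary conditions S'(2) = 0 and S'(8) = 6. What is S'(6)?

Put M_i = S'' at the i-th knot. Here h = (2, 2, 2) and Δ = (-9/2, 3/2, 7/2), so the interior equations h_(i-1)·M_(i-1) + 2(h_(i-1)+h_i)·M_i + h_i·M_(i+1) = 6(Δ_i − Δ_(i-1)) read
  2·M_0 + 8·M_1 + 2·M_2 = 6(Δ_1 - Δ_0) = 36
  2·M_1 + 8·M_2 + 2·M_3 = 6(Δ_2 - Δ_1) = 12
Clamped end conditions give two more equations: 2h_0·M_0 + h_0·M_1 = 6(Δ_0 - S'(2)) = -27 and h_2·M_2 + 2h_2·M_3 = 6(S'(8) - Δ_2) = 15.
Forward elimination and back-substitution give M_0 = -21/2, M_1 = 15/2, M_2 = -3/2, M_3 = 9/2.
On [6, 8], S'(x) = b_2 + 2c_2·(x - 6) + 3d_2·(x - 6)² with b_2 = Δ_2 - h_2(2M_2 + M_3)/6 = 3, c_2 = M_2/2 = -3/4, d_2 = (M_3 - M_2)/(6h_2) = 1/2. So S'(6) = 3.

3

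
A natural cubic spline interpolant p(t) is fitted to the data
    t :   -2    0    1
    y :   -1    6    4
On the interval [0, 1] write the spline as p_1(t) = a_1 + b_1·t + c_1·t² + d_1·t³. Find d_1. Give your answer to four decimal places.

Let m_i = p''(x_i). Step sizes h_i = 2, 1; slopes of the chords Δ_i = (y_(i+1) - y_i)/h_i = 7/2, -2.
  2·m_0 + 6·m_1 + 1·m_2 = 6(Δ_1 - Δ_0) = -33
Natural end conditions: m_0 = m_2 = 0.
Solving the tridiagonal system: m_0 = 0, m_1 = -11/2, m_2 = 0.
On [0, 1], with p_1(t) = a_1 + b_1·t + c_1·t² + d_1·t³: c_1 = m_1/2 = -11/4, d_1 = (m_2 - m_1)/(6h_1) = 11/12, b_1 = Δ_1 - h_1(2m_1 + m_2)/6 = -1/6.

0.9167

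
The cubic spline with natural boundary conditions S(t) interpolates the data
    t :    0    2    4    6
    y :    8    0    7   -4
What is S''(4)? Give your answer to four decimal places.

-8.7000

Put σ_i = S'' at the i-th knot. Here h = (2, 2, 2) and Δ = (-4, 7/2, -11/2), so the interior equations h_(i-1)·σ_(i-1) + 2(h_(i-1)+h_i)·σ_i + h_i·σ_(i+1) = 6(Δ_i − Δ_(i-1)) read
  2·σ_0 + 8·σ_1 + 2·σ_2 = 6(Δ_1 - Δ_0) = 45
  2·σ_1 + 8·σ_2 + 2·σ_3 = 6(Δ_2 - Δ_1) = -54
Natural end conditions: σ_0 = σ_3 = 0.
Forward elimination and back-substitution give σ_0 = 0, σ_1 = 39/5, σ_2 = -87/10, σ_3 = 0.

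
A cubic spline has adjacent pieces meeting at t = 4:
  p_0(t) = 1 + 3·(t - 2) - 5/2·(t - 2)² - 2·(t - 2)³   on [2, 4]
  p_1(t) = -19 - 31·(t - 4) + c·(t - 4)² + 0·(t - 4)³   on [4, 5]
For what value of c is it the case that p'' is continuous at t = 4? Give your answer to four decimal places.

-14.5000

p_0''(t) = -5 - 12·(t - 2), so p_0''(4) = -29. On the right, p_1''(4) = 2c, so c = -29/2.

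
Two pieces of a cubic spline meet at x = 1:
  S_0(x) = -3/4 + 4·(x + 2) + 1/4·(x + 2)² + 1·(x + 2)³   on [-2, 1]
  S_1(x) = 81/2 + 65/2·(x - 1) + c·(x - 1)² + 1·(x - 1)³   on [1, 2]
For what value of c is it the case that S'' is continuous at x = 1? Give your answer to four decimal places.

9.2500

S_0''(x) = 1/2 + 6·(x + 2), so S_0''(1) = 37/2. On the right, S_1''(1) = 2c, so c = 37/4.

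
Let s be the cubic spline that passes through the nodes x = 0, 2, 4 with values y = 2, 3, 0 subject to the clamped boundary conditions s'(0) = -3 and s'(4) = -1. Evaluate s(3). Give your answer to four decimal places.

1.8125

Write M_i for s''(x_i). With h_i = 2, 2 and divided differences Δ_i = 1/2, -3/2, the continuity of s' gives the tridiagonal system
  2·M_0 + 8·M_1 + 2·M_2 = 6(Δ_1 - Δ_0) = -12
Clamped end conditions give two more equations: 2h_0·M_0 + h_0·M_1 = 6(Δ_0 - s'(0)) = 21 and h_1·M_1 + 2h_1·M_2 = 6(s'(4) - Δ_1) = 3.
Solving: M_0 = 29/4, M_1 = -4, M_2 = 11/4.
On [2, 4], s(x) = 3 + 1/4·(x - 2) - 2·(x - 2)² + 9/16·(x - 2)³.
With (x - 2) = 1: s(3) = 29/16.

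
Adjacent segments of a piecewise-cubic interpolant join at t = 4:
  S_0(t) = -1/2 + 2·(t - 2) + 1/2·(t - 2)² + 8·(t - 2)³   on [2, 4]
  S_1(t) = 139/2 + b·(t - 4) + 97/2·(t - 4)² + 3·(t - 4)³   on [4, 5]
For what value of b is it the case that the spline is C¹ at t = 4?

S_0'(t) = 2 + 1·(t - 2) + 24·(t - 2)², so S_0'(4) = 100. On the right, S_1'(4) = b, so b = 100.

100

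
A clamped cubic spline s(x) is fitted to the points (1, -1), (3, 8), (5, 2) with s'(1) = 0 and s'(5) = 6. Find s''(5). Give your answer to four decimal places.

With m_i denoting the second derivative at x_i, h_i = 2, 2, and Δ_i = (y_(i+1) − y_i)/h_i = 9/2, -3:
  2·m_0 + 8·m_1 + 2·m_2 = 6(Δ_1 - Δ_0) = -45
Clamped end conditions give two more equations: 2h_0·m_0 + h_0·m_1 = 6(Δ_0 - s'(1)) = 27 and h_1·m_1 + 2h_1·m_2 = 6(s'(5) - Δ_1) = 54.
Solving: m_0 = 111/8, m_1 = -57/4, m_2 = 165/8.

20.6250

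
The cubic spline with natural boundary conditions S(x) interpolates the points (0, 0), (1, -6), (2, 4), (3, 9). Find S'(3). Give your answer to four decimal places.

Put σ_i = S'' at the i-th knot. Here h = (1, 1, 1) and Δ = (-6, 10, 5), so the interior equations h_(i-1)·σ_(i-1) + 2(h_(i-1)+h_i)·σ_i + h_i·σ_(i+1) = 6(Δ_i − Δ_(i-1)) read
  1·σ_0 + 4·σ_1 + 1·σ_2 = 6(Δ_1 - Δ_0) = 96
  1·σ_1 + 4·σ_2 + 1·σ_3 = 6(Δ_2 - Δ_1) = -30
Natural end conditions: σ_0 = σ_3 = 0.
Forward elimination and back-substitution give σ_0 = 0, σ_1 = 138/5, σ_2 = -72/5, σ_3 = 0.
On [2, 3], S'(x) = b_2 + 2c_2·(x - 2) + 3d_2·(x - 2)² with b_2 = Δ_2 - h_2(2σ_2 + σ_3)/6 = 49/5, c_2 = σ_2/2 = -36/5, d_2 = (σ_3 - σ_2)/(6h_2) = 12/5. So S'(3) = 13/5.

2.6000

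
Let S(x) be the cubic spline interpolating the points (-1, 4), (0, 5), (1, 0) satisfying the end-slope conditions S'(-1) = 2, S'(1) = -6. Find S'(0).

-2

Write σ_i for S''(x_i). With h_i = 1, 1 and divided differences Δ_i = 1, -5, the continuity of S' gives the tridiagonal system
  1·σ_0 + 4·σ_1 + 1·σ_2 = 6(Δ_1 - Δ_0) = -36
Clamped end conditions give two more equations: 2h_0·σ_0 + h_0·σ_1 = 6(Δ_0 - S'(-1)) = -6 and h_1·σ_1 + 2h_1·σ_2 = 6(S'(1) - Δ_1) = -6.
Forward elimination and back-substitution give σ_0 = 2, σ_1 = -10, σ_2 = 2.
On [0, 1], S'(x) = b_1 + 2c_1·x + 3d_1·x² with b_1 = Δ_1 - h_1(2σ_1 + σ_2)/6 = -2, c_1 = σ_1/2 = -5, d_1 = (σ_2 - σ_1)/(6h_1) = 2. So S'(0) = -2.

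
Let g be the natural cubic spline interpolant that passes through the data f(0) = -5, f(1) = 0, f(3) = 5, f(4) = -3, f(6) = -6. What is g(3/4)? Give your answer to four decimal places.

Let m_i = g''(x_i). Step sizes h_i = 1, 2, 1, 2; slopes of the chords Δ_i = (y_(i+1) - y_i)/h_i = 5, 5/2, -8, -3/2.
  1·m_0 + 6·m_1 + 2·m_2 = 6(Δ_1 - Δ_0) = -15
  2·m_1 + 6·m_2 + 1·m_3 = 6(Δ_2 - Δ_1) = -63
  1·m_2 + 6·m_3 + 2·m_4 = 6(Δ_3 - Δ_2) = 39
Natural end conditions: m_0 = m_4 = 0.
Solving the tridiagonal system: m_0 = 0, m_1 = 103/62, m_2 = -387/31, m_3 = 266/31, m_4 = 0.
On [0, 1], g(x) = -5 + 1757/372·x + 0·x² + 103/372·x³.
With x = 3/4: g(3/4) = -10641/7936.

-1.3409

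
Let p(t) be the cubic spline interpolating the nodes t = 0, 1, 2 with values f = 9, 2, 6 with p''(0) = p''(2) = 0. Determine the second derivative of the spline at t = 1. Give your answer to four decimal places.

Put m_i = p'' at the i-th knot. Here h = (1, 1) and Δ = (-7, 4), so the interior equations h_(i-1)·m_(i-1) + 2(h_(i-1)+h_i)·m_i + h_i·m_(i+1) = 6(Δ_i − Δ_(i-1)) read
  1·m_0 + 4·m_1 + 1·m_2 = 6(Δ_1 - Δ_0) = 66
Natural end conditions: m_0 = m_2 = 0.
Solving the tridiagonal system: m_0 = 0, m_1 = 33/2, m_2 = 0.

16.5000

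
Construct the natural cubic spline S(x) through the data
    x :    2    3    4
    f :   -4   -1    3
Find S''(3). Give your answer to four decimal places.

1.5000

With M_i denoting the second derivative at x_i, h_i = 1, 1, and Δ_i = (y_(i+1) − y_i)/h_i = 3, 4:
  1·M_0 + 4·M_1 + 1·M_2 = 6(Δ_1 - Δ_0) = 6
Natural end conditions: M_0 = M_2 = 0.
Solving the tridiagonal system: M_0 = 0, M_1 = 3/2, M_2 = 0.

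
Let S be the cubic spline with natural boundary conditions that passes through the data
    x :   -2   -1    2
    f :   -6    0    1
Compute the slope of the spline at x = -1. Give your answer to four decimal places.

With M_i denoting the second derivative at x_i, h_i = 1, 3, and Δ_i = (y_(i+1) − y_i)/h_i = 6, 1/3:
  1·M_0 + 8·M_1 + 3·M_2 = 6(Δ_1 - Δ_0) = -34
Natural end conditions: M_0 = M_2 = 0.
Solving: M_0 = 0, M_1 = -17/4, M_2 = 0.
On [-1, 2], S'(x) = b_1 + 2c_1·(x + 1) + 3d_1·(x + 1)² with b_1 = Δ_1 - h_1(2M_1 + M_2)/6 = 55/12, c_1 = M_1/2 = -17/8, d_1 = (M_2 - M_1)/(6h_1) = 17/72. So S'(-1) = 55/12.

4.5833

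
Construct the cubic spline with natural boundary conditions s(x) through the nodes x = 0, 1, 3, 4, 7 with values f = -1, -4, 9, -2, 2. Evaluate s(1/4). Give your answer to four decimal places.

-2.4542

With σ_i denoting the second derivative at x_i, h_i = 1, 2, 1, 3, and Δ_i = (y_(i+1) − y_i)/h_i = -3, 13/2, -11, 4/3:
  1·σ_0 + 6·σ_1 + 2·σ_2 = 6(Δ_1 - Δ_0) = 57
  2·σ_1 + 6·σ_2 + 1·σ_3 = 6(Δ_2 - Δ_1) = -105
  1·σ_2 + 8·σ_3 + 3·σ_4 = 6(Δ_3 - Δ_2) = 74
Natural end conditions: σ_0 = σ_4 = 0.
Solving the tridiagonal system: σ_0 = 0, σ_1 = 4507/250, σ_2 = -3198/125, σ_3 = 1556/125, σ_4 = 0.
On [0, 1], s(x) = -1 - 9007/1500·x + 0·x² + 4507/1500·x³.
With x = 1/4: s(1/4) = -15707/6400.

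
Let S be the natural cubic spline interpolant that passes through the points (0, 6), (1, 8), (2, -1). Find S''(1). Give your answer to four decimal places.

-16.5000

Write m_i for S''(x_i). With h_i = 1, 1 and divided differences Δ_i = 2, -9, the continuity of S' gives the tridiagonal system
  1·m_0 + 4·m_1 + 1·m_2 = 6(Δ_1 - Δ_0) = -66
Natural end conditions: m_0 = m_2 = 0.
Solving the tridiagonal system: m_0 = 0, m_1 = -33/2, m_2 = 0.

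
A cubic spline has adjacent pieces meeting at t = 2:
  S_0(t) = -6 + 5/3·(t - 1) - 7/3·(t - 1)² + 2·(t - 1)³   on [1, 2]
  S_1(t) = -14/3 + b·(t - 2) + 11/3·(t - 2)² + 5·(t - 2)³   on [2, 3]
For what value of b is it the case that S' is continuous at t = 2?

3

S_0'(t) = 5/3 - 14/3·(t - 1) + 6·(t - 1)², so S_0'(2) = 3. On the right, S_1'(2) = b, so b = 3.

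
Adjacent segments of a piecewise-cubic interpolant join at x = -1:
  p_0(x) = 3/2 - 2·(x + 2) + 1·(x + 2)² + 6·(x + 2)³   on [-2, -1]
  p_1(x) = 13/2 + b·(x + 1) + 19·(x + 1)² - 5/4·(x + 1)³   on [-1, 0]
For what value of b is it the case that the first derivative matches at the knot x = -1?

p_0'(x) = -2 + 2·(x + 2) + 18·(x + 2)², so p_0'(-1) = 18. On the right, p_1'(-1) = b, so b = 18.

18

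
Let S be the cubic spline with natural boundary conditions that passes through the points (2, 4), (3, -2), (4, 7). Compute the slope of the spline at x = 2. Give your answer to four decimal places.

-9.7500

Let M_i = S''(x_i). Step sizes h_i = 1, 1; slopes of the chords Δ_i = (y_(i+1) - y_i)/h_i = -6, 9.
  1·M_0 + 4·M_1 + 1·M_2 = 6(Δ_1 - Δ_0) = 90
Natural end conditions: M_0 = M_2 = 0.
Solving: M_0 = 0, M_1 = 45/2, M_2 = 0.
On [2, 3], S'(x) = b_0 + 2c_0·(x - 2) + 3d_0·(x - 2)² with b_0 = Δ_0 - h_0(2M_0 + M_1)/6 = -39/4, c_0 = M_0/2 = 0, d_0 = (M_1 - M_0)/(6h_0) = 15/4. So S'(2) = -39/4.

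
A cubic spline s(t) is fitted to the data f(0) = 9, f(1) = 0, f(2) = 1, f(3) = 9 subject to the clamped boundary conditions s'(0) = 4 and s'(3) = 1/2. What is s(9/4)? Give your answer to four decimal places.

With M_i denoting the second derivative at x_i, h_i = 1, 1, 1, and Δ_i = (y_(i+1) − y_i)/h_i = -9, 1, 8:
  1·M_0 + 4·M_1 + 1·M_2 = 6(Δ_1 - Δ_0) = 60
  1·M_1 + 4·M_2 + 1·M_3 = 6(Δ_2 - Δ_1) = 42
Clamped end conditions give two more equations: 2h_0·M_0 + h_0·M_1 = 6(Δ_0 - s'(0)) = -78 and h_2·M_2 + 2h_2·M_3 = 6(s'(3) - Δ_2) = -45.
Forward elimination and back-substitution give M_0 = -773/15, M_1 = 376/15, M_2 = 169/15, M_3 = -422/15.
On [2, 3], s(t) = 1 + 134/15·(t - 2) + 169/30·(t - 2)² - 197/30·(t - 2)³.
With (t - 2) = 1/4: s(9/4) = 2229/640.

3.4828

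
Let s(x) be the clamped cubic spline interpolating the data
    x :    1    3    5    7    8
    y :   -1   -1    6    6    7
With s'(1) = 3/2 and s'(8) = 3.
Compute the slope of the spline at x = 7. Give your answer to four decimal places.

-0.3837

Write M_i for s''(x_i). With h_i = 2, 2, 2, 1 and divided differences Δ_i = 0, 7/2, 0, 1, the continuity of s' gives the tridiagonal system
  2·M_0 + 8·M_1 + 2·M_2 = 6(Δ_1 - Δ_0) = 21
  2·M_1 + 8·M_2 + 2·M_3 = 6(Δ_2 - Δ_1) = -21
  2·M_2 + 6·M_3 + 1·M_4 = 6(Δ_3 - Δ_2) = 6
Clamped end conditions give two more equations: 2h_0·M_0 + h_0·M_1 = 6(Δ_0 - s'(1)) = -9 and h_3·M_3 + 2h_3·M_4 = 6(s'(8) - Δ_3) = 12.
Forward elimination and back-substitution give M_0 = -201/43, M_1 = 417/86, M_2 = -363/86, M_3 = 66/43, M_4 = 225/43.
On [7, 8], s'(x) = b_3 + 2c_3·(x - 7) + 3d_3·(x - 7)² with b_3 = Δ_3 - h_3(2M_3 + M_4)/6 = -33/86, c_3 = M_3/2 = 33/43, d_3 = (M_4 - M_3)/(6h_3) = 53/86. So s'(7) = -33/86.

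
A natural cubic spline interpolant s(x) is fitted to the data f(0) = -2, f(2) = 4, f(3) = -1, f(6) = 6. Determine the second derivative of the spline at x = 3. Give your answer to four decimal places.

6.6383

With σ_i denoting the second derivative at x_i, h_i = 2, 1, 3, and Δ_i = (y_(i+1) − y_i)/h_i = 3, -5, 7/3:
  2·σ_0 + 6·σ_1 + 1·σ_2 = 6(Δ_1 - Δ_0) = -48
  1·σ_1 + 8·σ_2 + 3·σ_3 = 6(Δ_2 - Δ_1) = 44
Natural end conditions: σ_0 = σ_3 = 0.
Solving: σ_0 = 0, σ_1 = -428/47, σ_2 = 312/47, σ_3 = 0.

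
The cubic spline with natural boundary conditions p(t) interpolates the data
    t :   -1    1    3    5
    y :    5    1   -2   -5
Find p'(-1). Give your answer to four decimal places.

Write σ_i for p''(x_i). With h_i = 2, 2, 2 and divided differences Δ_i = -2, -3/2, -3/2, the continuity of p' gives the tridiagonal system
  2·σ_0 + 8·σ_1 + 2·σ_2 = 6(Δ_1 - Δ_0) = 3
  2·σ_1 + 8·σ_2 + 2·σ_3 = 6(Δ_2 - Δ_1) = 0
Natural end conditions: σ_0 = σ_3 = 0.
Forward elimination and back-substitution give σ_0 = 0, σ_1 = 2/5, σ_2 = -1/10, σ_3 = 0.
On [-1, 1], p'(t) = b_0 + 2c_0·(t + 1) + 3d_0·(t + 1)² with b_0 = Δ_0 - h_0(2σ_0 + σ_1)/6 = -32/15, c_0 = σ_0/2 = 0, d_0 = (σ_1 - σ_0)/(6h_0) = 1/30. So p'(-1) = -32/15.

-2.1333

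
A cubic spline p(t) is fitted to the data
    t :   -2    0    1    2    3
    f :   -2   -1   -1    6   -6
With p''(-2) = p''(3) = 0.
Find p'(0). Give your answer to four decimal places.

-2.0349

With m_i denoting the second derivative at x_i, h_i = 2, 1, 1, 1, and Δ_i = (y_(i+1) − y_i)/h_i = 1/2, 0, 7, -12:
  2·m_0 + 6·m_1 + 1·m_2 = 6(Δ_1 - Δ_0) = -3
  1·m_1 + 4·m_2 + 1·m_3 = 6(Δ_2 - Δ_1) = 42
  1·m_2 + 4·m_3 + 1·m_4 = 6(Δ_3 - Δ_2) = -114
Natural end conditions: m_0 = m_4 = 0.
Forward elimination and back-substitution give m_0 = 0, m_1 = -327/86, m_2 = 852/43, m_3 = -2877/86, m_4 = 0.
On [0, 1], p'(t) = b_1 + 2c_1·t + 3d_1·t² with b_1 = Δ_1 - h_1(2m_1 + m_2)/6 = -175/86, c_1 = m_1/2 = -327/172, d_1 = (m_2 - m_1)/(6h_1) = 677/172. So p'(0) = -175/86.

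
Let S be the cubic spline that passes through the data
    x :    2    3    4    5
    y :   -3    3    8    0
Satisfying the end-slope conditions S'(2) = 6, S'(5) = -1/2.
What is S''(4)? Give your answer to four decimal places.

Write σ_i for S''(x_i). With h_i = 1, 1, 1 and divided differences Δ_i = 6, 5, -8, the continuity of S' gives the tridiagonal system
  1·σ_0 + 4·σ_1 + 1·σ_2 = 6(Δ_1 - Δ_0) = -6
  1·σ_1 + 4·σ_2 + 1·σ_3 = 6(Δ_2 - Δ_1) = -78
Clamped end conditions give two more equations: 2h_0·σ_0 + h_0·σ_1 = 6(Δ_0 - S'(2)) = 0 and h_2·σ_2 + 2h_2·σ_3 = 6(S'(5) - Δ_2) = 45.
Hence σ_0 = -53/15, σ_1 = 106/15, σ_2 = -461/15, σ_3 = 568/15.

-30.7333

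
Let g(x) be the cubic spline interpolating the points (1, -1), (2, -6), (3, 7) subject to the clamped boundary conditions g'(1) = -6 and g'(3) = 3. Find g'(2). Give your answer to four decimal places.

Write M_i for g''(x_i). With h_i = 1, 1 and divided differences Δ_i = -5, 13, the continuity of g' gives the tridiagonal system
  1·M_0 + 4·M_1 + 1·M_2 = 6(Δ_1 - Δ_0) = 108
Clamped end conditions give two more equations: 2h_0·M_0 + h_0·M_1 = 6(Δ_0 - g'(1)) = 6 and h_1·M_1 + 2h_1·M_2 = 6(g'(3) - Δ_1) = -60.
Solving the tridiagonal system: M_0 = -39/2, M_1 = 45, M_2 = -105/2.
On [2, 3], g'(x) = b_1 + 2c_1·(x - 2) + 3d_1·(x - 2)² with b_1 = Δ_1 - h_1(2M_1 + M_2)/6 = 27/4, c_1 = M_1/2 = 45/2, d_1 = (M_2 - M_1)/(6h_1) = -65/4. So g'(2) = 27/4.

6.7500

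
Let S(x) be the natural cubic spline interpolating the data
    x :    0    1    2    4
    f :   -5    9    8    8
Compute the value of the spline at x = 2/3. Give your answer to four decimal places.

5.7987

Put σ_i = S'' at the i-th knot. Here h = (1, 1, 2) and Δ = (14, -1, 0), so the interior equations h_(i-1)·σ_(i-1) + 2(h_(i-1)+h_i)·σ_i + h_i·σ_(i+1) = 6(Δ_i − Δ_(i-1)) read
  1·σ_0 + 4·σ_1 + 1·σ_2 = 6(Δ_1 - Δ_0) = -90
  1·σ_1 + 6·σ_2 + 2·σ_3 = 6(Δ_2 - Δ_1) = 6
Natural end conditions: σ_0 = σ_3 = 0.
Solving: σ_0 = 0, σ_1 = -546/23, σ_2 = 114/23, σ_3 = 0.
On [0, 1], S(x) = -5 + 413/23·x + 0·x² - 91/23·x³.
With x = 2/3: S(2/3) = 3601/621.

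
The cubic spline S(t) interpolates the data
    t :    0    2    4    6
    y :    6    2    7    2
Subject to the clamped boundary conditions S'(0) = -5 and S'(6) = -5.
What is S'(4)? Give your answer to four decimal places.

With M_i denoting the second derivative at x_i, h_i = 2, 2, 2, and Δ_i = (y_(i+1) − y_i)/h_i = -2, 5/2, -5/2:
  2·M_0 + 8·M_1 + 2·M_2 = 6(Δ_1 - Δ_0) = 27
  2·M_1 + 8·M_2 + 2·M_3 = 6(Δ_2 - Δ_1) = -30
Clamped end conditions give two more equations: 2h_0·M_0 + h_0·M_1 = 6(Δ_0 - S'(0)) = 18 and h_2·M_2 + 2h_2·M_3 = 6(S'(6) - Δ_2) = -15.
Solving the tridiagonal system: M_0 = 13/5, M_1 = 19/5, M_2 = -43/10, M_3 = -8/5.
On [4, 6], S'(t) = b_2 + 2c_2·(t - 4) + 3d_2·(t - 4)² with b_2 = Δ_2 - h_2(2M_2 + M_3)/6 = 9/10, c_2 = M_2/2 = -43/20, d_2 = (M_3 - M_2)/(6h_2) = 9/40. So S'(4) = 9/10.

0.9000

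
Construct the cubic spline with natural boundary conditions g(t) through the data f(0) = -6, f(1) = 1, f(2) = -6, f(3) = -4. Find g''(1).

With M_i denoting the second derivative at x_i, h_i = 1, 1, 1, and Δ_i = (y_(i+1) − y_i)/h_i = 7, -7, 2:
  1·M_0 + 4·M_1 + 1·M_2 = 6(Δ_1 - Δ_0) = -84
  1·M_1 + 4·M_2 + 1·M_3 = 6(Δ_2 - Δ_1) = 54
Natural end conditions: M_0 = M_3 = 0.
Forward elimination and back-substitution give M_0 = 0, M_1 = -26, M_2 = 20, M_3 = 0.

-26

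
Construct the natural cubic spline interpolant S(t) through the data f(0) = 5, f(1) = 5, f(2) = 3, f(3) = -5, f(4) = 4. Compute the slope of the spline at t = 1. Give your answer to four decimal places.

With σ_i denoting the second derivative at x_i, h_i = 1, 1, 1, 1, and Δ_i = (y_(i+1) − y_i)/h_i = 0, -2, -8, 9:
  1·σ_0 + 4·σ_1 + 1·σ_2 = 6(Δ_1 - Δ_0) = -12
  1·σ_1 + 4·σ_2 + 1·σ_3 = 6(Δ_2 - Δ_1) = -36
  1·σ_2 + 4·σ_3 + 1·σ_4 = 6(Δ_3 - Δ_2) = 102
Natural end conditions: σ_0 = σ_4 = 0.
Solving the tridiagonal system: σ_0 = 0, σ_1 = 33/28, σ_2 = -117/7, σ_3 = 831/28, σ_4 = 0.
On [1, 2], S'(t) = b_1 + 2c_1·(t - 1) + 3d_1·(t - 1)² with b_1 = Δ_1 - h_1(2σ_1 + σ_2)/6 = 11/28, c_1 = σ_1/2 = 33/56, d_1 = (σ_2 - σ_1)/(6h_1) = -167/56. So S'(1) = 11/28.

0.3929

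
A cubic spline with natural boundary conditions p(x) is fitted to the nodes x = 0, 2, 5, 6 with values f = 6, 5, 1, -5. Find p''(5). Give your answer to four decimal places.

Write M_i for p''(x_i). With h_i = 2, 3, 1 and divided differences Δ_i = -1/2, -4/3, -6, the continuity of p' gives the tridiagonal system
  2·M_0 + 10·M_1 + 3·M_2 = 6(Δ_1 - Δ_0) = -5
  3·M_1 + 8·M_2 + 1·M_3 = 6(Δ_2 - Δ_1) = -28
Natural end conditions: M_0 = M_3 = 0.
Hence M_0 = 0, M_1 = 44/71, M_2 = -265/71, M_3 = 0.

-3.7324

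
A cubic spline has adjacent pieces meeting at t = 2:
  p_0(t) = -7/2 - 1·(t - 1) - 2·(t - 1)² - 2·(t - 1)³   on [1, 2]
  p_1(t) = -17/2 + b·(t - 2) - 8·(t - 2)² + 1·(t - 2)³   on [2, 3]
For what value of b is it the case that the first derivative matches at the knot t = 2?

-11

p_0'(t) = -1 - 4·(t - 1) - 6·(t - 1)², so p_0'(2) = -11. On the right, p_1'(2) = b, so b = -11.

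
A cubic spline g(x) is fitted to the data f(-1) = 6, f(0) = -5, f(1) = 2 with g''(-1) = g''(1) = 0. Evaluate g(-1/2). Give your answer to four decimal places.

With M_i denoting the second derivative at x_i, h_i = 1, 1, and Δ_i = (y_(i+1) − y_i)/h_i = -11, 7:
  1·M_0 + 4·M_1 + 1·M_2 = 6(Δ_1 - Δ_0) = 108
Natural end conditions: M_0 = M_2 = 0.
Solving the tridiagonal system: M_0 = 0, M_1 = 27, M_2 = 0.
On [-1, 0], g(x) = 6 - 31/2·(x + 1) + 0·(x + 1)² + 9/2·(x + 1)³.
With (x + 1) = 1/2: g(-1/2) = -19/16.

-1.1875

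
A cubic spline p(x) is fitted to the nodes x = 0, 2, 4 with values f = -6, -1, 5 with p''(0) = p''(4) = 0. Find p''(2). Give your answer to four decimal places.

Let σ_i = p''(x_i). Step sizes h_i = 2, 2; slopes of the chords Δ_i = (y_(i+1) - y_i)/h_i = 5/2, 3.
  2·σ_0 + 8·σ_1 + 2·σ_2 = 6(Δ_1 - Δ_0) = 3
Natural end conditions: σ_0 = σ_2 = 0.
Hence σ_0 = 0, σ_1 = 3/8, σ_2 = 0.

0.3750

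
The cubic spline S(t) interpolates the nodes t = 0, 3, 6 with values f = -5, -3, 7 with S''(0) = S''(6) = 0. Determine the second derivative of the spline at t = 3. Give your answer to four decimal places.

1.3333

Put σ_i = S'' at the i-th knot. Here h = (3, 3) and Δ = (2/3, 10/3), so the interior equations h_(i-1)·σ_(i-1) + 2(h_(i-1)+h_i)·σ_i + h_i·σ_(i+1) = 6(Δ_i − Δ_(i-1)) read
  3·σ_0 + 12·σ_1 + 3·σ_2 = 6(Δ_1 - Δ_0) = 16
Natural end conditions: σ_0 = σ_2 = 0.
Solving the tridiagonal system: σ_0 = 0, σ_1 = 4/3, σ_2 = 0.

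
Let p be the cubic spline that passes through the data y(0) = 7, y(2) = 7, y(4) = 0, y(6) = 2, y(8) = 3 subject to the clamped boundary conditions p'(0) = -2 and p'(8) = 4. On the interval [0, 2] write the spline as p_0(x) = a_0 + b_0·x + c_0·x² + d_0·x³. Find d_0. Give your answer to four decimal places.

-0.9330

Write m_i for p''(x_i). With h_i = 2, 2, 2, 2 and divided differences Δ_i = 0, -7/2, 1, 1/2, the continuity of p' gives the tridiagonal system
  2·m_0 + 8·m_1 + 2·m_2 = 6(Δ_1 - Δ_0) = -21
  2·m_1 + 8·m_2 + 2·m_3 = 6(Δ_2 - Δ_1) = 27
  2·m_2 + 8·m_3 + 2·m_4 = 6(Δ_3 - Δ_2) = -3
Clamped end conditions give two more equations: 2h_0·m_0 + h_0·m_1 = 6(Δ_0 - p'(0)) = 12 and h_3·m_3 + 2h_3·m_4 = 6(p'(8) - Δ_3) = 21.
Forward elimination and back-substitution give m_0 = 321/56, m_1 = -153/28, m_2 = 45/8, m_3 = -99/28, m_4 = 393/56.
On [0, 2], with p_0(x) = a_0 + b_0·x + c_0·x² + d_0·x³: c_0 = m_0/2 = 321/112, d_0 = (m_1 - m_0)/(6h_0) = -209/224, b_0 = Δ_0 - h_0(2m_0 + m_1)/6 = -2.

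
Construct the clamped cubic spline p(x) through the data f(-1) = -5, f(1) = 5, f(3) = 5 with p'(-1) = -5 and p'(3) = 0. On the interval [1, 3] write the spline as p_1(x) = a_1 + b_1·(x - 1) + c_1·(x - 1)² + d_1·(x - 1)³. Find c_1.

-5

Let M_i = p''(x_i). Step sizes h_i = 2, 2; slopes of the chords Δ_i = (y_(i+1) - y_i)/h_i = 5, 0.
  2·M_0 + 8·M_1 + 2·M_2 = 6(Δ_1 - Δ_0) = -30
Clamped end conditions give two more equations: 2h_0·M_0 + h_0·M_1 = 6(Δ_0 - p'(-1)) = 60 and h_1·M_1 + 2h_1·M_2 = 6(p'(3) - Δ_1) = 0.
Solving the tridiagonal system: M_0 = 20, M_1 = -10, M_2 = 5.
On [1, 3], with p_1(x) = a_1 + b_1·(x - 1) + c_1·(x - 1)² + d_1·(x - 1)³: c_1 = M_1/2 = -5, d_1 = (M_2 - M_1)/(6h_1) = 5/4, b_1 = Δ_1 - h_1(2M_1 + M_2)/6 = 5.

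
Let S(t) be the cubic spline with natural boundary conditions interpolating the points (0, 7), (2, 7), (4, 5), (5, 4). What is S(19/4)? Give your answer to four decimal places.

Let σ_i = S''(x_i). Step sizes h_i = 2, 2, 1; slopes of the chords Δ_i = (y_(i+1) - y_i)/h_i = 0, -1, -1.
  2·σ_0 + 8·σ_1 + 2·σ_2 = 6(Δ_1 - Δ_0) = -6
  2·σ_1 + 6·σ_2 + 1·σ_3 = 6(Δ_2 - Δ_1) = 0
Natural end conditions: σ_0 = σ_3 = 0.
Hence σ_0 = 0, σ_1 = -9/11, σ_2 = 3/11, σ_3 = 0.
On [4, 5], S(t) = 5 - 12/11·(t - 4) + 3/22·(t - 4)² - 1/22·(t - 4)³.
With (t - 4) = 3/4: S(19/4) = 5969/1408.

4.2393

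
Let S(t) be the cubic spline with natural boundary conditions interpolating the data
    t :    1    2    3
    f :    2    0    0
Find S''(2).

Write M_i for S''(x_i). With h_i = 1, 1 and divided differences Δ_i = -2, 0, the continuity of S' gives the tridiagonal system
  1·M_0 + 4·M_1 + 1·M_2 = 6(Δ_1 - Δ_0) = 12
Natural end conditions: M_0 = M_2 = 0.
Forward elimination and back-substitution give M_0 = 0, M_1 = 3, M_2 = 0.

3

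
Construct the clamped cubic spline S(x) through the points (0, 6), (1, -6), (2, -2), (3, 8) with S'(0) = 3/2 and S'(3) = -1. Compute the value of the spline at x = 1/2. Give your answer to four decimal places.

1.3958

Let M_i = S''(x_i). Step sizes h_i = 1, 1, 1; slopes of the chords Δ_i = (y_(i+1) - y_i)/h_i = -12, 4, 10.
  1·M_0 + 4·M_1 + 1·M_2 = 6(Δ_1 - Δ_0) = 96
  1·M_1 + 4·M_2 + 1·M_3 = 6(Δ_2 - Δ_1) = 36
Clamped end conditions give two more equations: 2h_0·M_0 + h_0·M_1 = 6(Δ_0 - S'(0)) = -81 and h_2·M_2 + 2h_2·M_3 = 6(S'(3) - Δ_2) = -66.
Solving the tridiagonal system: M_0 = -176/3, M_1 = 109/3, M_2 = 28/3, M_3 = -113/3.
On [0, 1], S(x) = 6 + 3/2·x - 88/3·x² + 95/6·x³.
With x = 1/2: S(1/2) = 67/48.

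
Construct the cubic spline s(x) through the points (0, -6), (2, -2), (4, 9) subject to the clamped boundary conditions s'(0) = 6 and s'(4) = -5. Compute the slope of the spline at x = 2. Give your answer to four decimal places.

5.3750

With m_i denoting the second derivative at x_i, h_i = 2, 2, and Δ_i = (y_(i+1) − y_i)/h_i = 2, 11/2:
  2·m_0 + 8·m_1 + 2·m_2 = 6(Δ_1 - Δ_0) = 21
Clamped end conditions give two more equations: 2h_0·m_0 + h_0·m_1 = 6(Δ_0 - s'(0)) = -24 and h_1·m_1 + 2h_1·m_2 = 6(s'(4) - Δ_1) = -63.
Forward elimination and back-substitution give m_0 = -91/8, m_1 = 43/4, m_2 = -169/8.
On [2, 4], s'(x) = b_1 + 2c_1·(x - 2) + 3d_1·(x - 2)² with b_1 = Δ_1 - h_1(2m_1 + m_2)/6 = 43/8, c_1 = m_1/2 = 43/8, d_1 = (m_2 - m_1)/(6h_1) = -85/32. So s'(2) = 43/8.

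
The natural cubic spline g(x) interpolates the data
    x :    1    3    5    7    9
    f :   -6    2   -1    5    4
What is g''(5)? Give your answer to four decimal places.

Write m_i for g''(x_i). With h_i = 2, 2, 2, 2 and divided differences Δ_i = 4, -3/2, 3, -1/2, the continuity of g' gives the tridiagonal system
  2·m_0 + 8·m_1 + 2·m_2 = 6(Δ_1 - Δ_0) = -33
  2·m_1 + 8·m_2 + 2·m_3 = 6(Δ_2 - Δ_1) = 27
  2·m_2 + 8·m_3 + 2·m_4 = 6(Δ_3 - Δ_2) = -21
Natural end conditions: m_0 = m_4 = 0.
Forward elimination and back-substitution give m_0 = 0, m_1 = -39/7, m_2 = 81/14, m_3 = -57/14, m_4 = 0.

5.7857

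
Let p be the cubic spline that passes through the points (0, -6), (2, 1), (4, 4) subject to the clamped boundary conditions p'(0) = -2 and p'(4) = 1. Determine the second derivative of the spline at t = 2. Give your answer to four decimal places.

With M_i denoting the second derivative at x_i, h_i = 2, 2, and Δ_i = (y_(i+1) − y_i)/h_i = 7/2, 3/2:
  2·M_0 + 8·M_1 + 2·M_2 = 6(Δ_1 - Δ_0) = -12
Clamped end conditions give two more equations: 2h_0·M_0 + h_0·M_1 = 6(Δ_0 - p'(0)) = 33 and h_1·M_1 + 2h_1·M_2 = 6(p'(4) - Δ_1) = -3.
Solving: M_0 = 21/2, M_1 = -9/2, M_2 = 3/2.

-4.5000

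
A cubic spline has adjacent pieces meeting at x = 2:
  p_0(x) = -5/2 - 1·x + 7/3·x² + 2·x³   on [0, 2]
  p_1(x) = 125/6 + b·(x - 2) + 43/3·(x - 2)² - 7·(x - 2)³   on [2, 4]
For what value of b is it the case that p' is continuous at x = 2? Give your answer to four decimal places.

32.3333

p_0'(x) = -1 + 14/3·x + 6·x², so p_0'(2) = 97/3. On the right, p_1'(2) = b, so b = 97/3.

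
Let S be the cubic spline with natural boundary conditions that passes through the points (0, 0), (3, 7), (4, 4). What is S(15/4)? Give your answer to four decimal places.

4.9063

With m_i denoting the second derivative at x_i, h_i = 3, 1, and Δ_i = (y_(i+1) − y_i)/h_i = 7/3, -3:
  3·m_0 + 8·m_1 + 1·m_2 = 6(Δ_1 - Δ_0) = -32
Natural end conditions: m_0 = m_2 = 0.
Hence m_0 = 0, m_1 = -4, m_2 = 0.
On [3, 4], S(t) = 7 - 5/3·(t - 3) - 2·(t - 3)² + 2/3·(t - 3)³.
With (t - 3) = 3/4: S(15/4) = 157/32.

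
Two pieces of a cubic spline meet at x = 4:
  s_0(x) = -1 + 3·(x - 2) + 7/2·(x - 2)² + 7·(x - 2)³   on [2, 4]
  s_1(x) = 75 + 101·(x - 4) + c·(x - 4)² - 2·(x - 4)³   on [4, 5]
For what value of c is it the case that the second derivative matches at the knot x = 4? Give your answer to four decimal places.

s_0''(x) = 7 + 42·(x - 2), so s_0''(4) = 91. On the right, s_1''(4) = 2c, so c = 91/2.

45.5000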